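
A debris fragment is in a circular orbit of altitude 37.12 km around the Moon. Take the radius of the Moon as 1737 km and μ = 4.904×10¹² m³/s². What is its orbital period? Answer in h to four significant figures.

r = 1737 + 37.12 = 1774.1 km = 1.7741×10⁶ m.
Kepler's third law: T = 2π√(r³/μ) = 2π√((1.774×10⁶)³ / 4.904×10¹²).
r³/μ = 1.139×10⁶ s², so T = 2π × 1.067×10³ = 6.705×10³ s.
Converting: 6.705×10³ s ÷ 3600 = 1.862 h.

T ≈ 1.862 h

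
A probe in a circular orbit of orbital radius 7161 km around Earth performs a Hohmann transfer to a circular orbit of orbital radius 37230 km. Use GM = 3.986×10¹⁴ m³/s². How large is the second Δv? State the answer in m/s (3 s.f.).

r₁ = 7161 km = 7.161×10⁶ m.
r₂ = 37230 km = 3.723×10⁷ m.
Transfer ellipse a_t = (r₁ + r₂)/2 = 2.220×10⁷ m.
At r₁: circular v_c1 = √(μ/r₁) = 7461 m/s; transfer-perigee v_p = √[μ(2/r₁ − 1/a_t)] = 9663 m/s.
At r₂: circular v_c2 = √(μ/r₂) = 3272 m/s; transfer-apogee v_a = √[μ(2/r₂ − 1/a_t)] = 1859 m/s.
Δv₂ = v_c2 − v_a = 1414 m/s.

Δv ≈ 1410 m/s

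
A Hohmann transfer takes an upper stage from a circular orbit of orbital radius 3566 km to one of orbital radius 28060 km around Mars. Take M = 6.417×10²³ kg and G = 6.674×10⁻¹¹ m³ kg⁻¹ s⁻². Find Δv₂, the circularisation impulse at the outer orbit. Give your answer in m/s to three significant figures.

μ = GM = 6.674×10⁻¹¹ × 6.417×10²³ = 4.283×10¹³ m³/s².
r₁ = 3566 km = 3.566×10⁶ m.
r₂ = 28060 km = 2.806×10⁷ m.
Transfer ellipse a_t = (r₁ + r₂)/2 = 1.581×10⁷ m.
At r₁: circular v_c1 = √(μ/r₁) = 3466 m/s; transfer-periapsis v_p = √[μ(2/r₁ − 1/a_t)] = 4616 m/s.
At r₂: circular v_c2 = √(μ/r₂) = 1235 m/s; transfer-apoapsis v_a = √[μ(2/r₂ − 1/a_t)] = 586.7 m/s.
Δv₂ = v_c2 − v_a = 648.7 m/s.

Δv ≈ 649 m/s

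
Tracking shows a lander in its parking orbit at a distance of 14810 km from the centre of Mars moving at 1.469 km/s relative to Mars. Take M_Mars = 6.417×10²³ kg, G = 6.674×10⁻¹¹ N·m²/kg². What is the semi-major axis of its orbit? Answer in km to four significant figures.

a ≈ 11810 km

μ = GM = 6.674×10⁻¹¹ × 6.417×10²³ = 4.283×10¹³ m³/s².
r = 1.481×10⁷ m.
Specific orbital energy ε = v²/2 − μ/r = (1469)²/2 − 4.283×10¹³/1.481×10⁷ = -1.813×10⁶ J/kg.
Since ε = −μ/(2a), a = −μ/(2ε) = 1.181×10⁷ m = 11812 km.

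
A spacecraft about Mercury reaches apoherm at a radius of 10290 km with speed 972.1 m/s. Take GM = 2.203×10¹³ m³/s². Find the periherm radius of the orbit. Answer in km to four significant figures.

r_a = 1.029×10⁷ m.
Specific energy ε = v²/2 − μ/r = -1.668×10⁶ J/kg, so a = −μ/(2ε) = 6.602×10⁶ m.
The apsides satisfy r_p + r_a = 2a, so the periherm radius is 2a − r_a = 2.914×10⁶ m = 2914.1 km.

periherm radius ≈ 2914 km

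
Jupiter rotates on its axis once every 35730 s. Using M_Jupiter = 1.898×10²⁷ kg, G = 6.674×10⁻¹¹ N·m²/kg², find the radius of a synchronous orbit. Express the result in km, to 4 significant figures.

μ = GM = 6.674×10⁻¹¹ × 1.898×10²⁷ = 1.267×10¹⁷ m³/s².
A synchronous orbit has period T, so by Kepler's third law a = (μT²/4π²)^(1/3).
μT²/4π² = 1.267×10¹⁷ × (3.573×10⁴)² / 39.48 = 4.096×10²⁴ m³.
a = 1.600×10⁸ m = 1.6000×10⁵ km.

r_sync ≈ 1.600×10⁵ km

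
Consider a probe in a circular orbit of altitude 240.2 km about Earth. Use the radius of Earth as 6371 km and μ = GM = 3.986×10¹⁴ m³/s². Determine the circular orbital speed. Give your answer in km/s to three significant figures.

v ≈ 7.76 km/s

r = 6371 + 240.2 = 6611.2 km = 6.6112×10⁶ m.
For a circular orbit v = √(μ/r) = √(3.986×10¹⁴ / 6.611×10⁶) = √(6.029×10⁷) = 7765 m/s.
That is 7.765 km/s.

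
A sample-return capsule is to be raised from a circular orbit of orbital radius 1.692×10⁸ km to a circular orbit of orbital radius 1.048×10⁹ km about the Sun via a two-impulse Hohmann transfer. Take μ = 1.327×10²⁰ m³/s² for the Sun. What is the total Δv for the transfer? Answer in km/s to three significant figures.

Δv_total ≈ 14.1 km/s

r₁ = 1.692×10⁸ km = 1.692×10¹¹ m.
r₂ = 1.048×10⁹ km = 1.048×10¹² m.
Transfer ellipse a_t = (r₁ + r₂)/2 = 6.086×10¹¹ m.
At r₁: circular v_c1 = √(μ/r₁) = 28000 m/s; transfer-perihelion v_p = √[μ(2/r₁ − 1/a_t)] = 36750 m/s.
Δv₁ = v_p − v_c1 = 8744 m/s.
At r₂: circular v_c2 = √(μ/r₂) = 11250 m/s; transfer-aphelion v_a = √[μ(2/r₂ − 1/a_t)] = 5933 m/s.
Δv₂ = v_c2 − v_a = 5319 m/s.
Total Δv = Δv₁ + Δv₂ = 14060 m/s = 14.06 km/s.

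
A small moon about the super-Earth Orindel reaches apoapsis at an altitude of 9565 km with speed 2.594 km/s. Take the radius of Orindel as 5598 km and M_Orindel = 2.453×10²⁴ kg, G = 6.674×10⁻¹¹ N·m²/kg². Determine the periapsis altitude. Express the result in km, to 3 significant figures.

μ = GM = 6.674×10⁻¹¹ × 2.453×10²⁴ = 1.637×10¹⁴ m³/s².
r_a = 5598 + 9565 = 15163 km = 1.516×10⁷ m.
Specific energy ε = v²/2 − μ/r = -7.432×10⁶ J/kg, so a = −μ/(2ε) = 1.101×10⁷ m.
The apsides satisfy r_p + r_a = 2a, so the periapsis radius is 2a − r_a = 6.864×10⁶ m = 6863.8 km.
Periapsis altitude = 6863.8 − 5598 = 1265.8 km.

periapsis altitude ≈ 1270 km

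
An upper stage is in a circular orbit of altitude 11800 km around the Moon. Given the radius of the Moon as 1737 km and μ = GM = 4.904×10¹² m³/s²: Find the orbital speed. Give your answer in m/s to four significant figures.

v ≈ 601.9 m/s

r = 1737 + 11800 = 13537 km = 1.3537×10⁷ m.
For a circular orbit v = √(μ/r) = √(4.904×10¹² / 1.354×10⁷) = √(3.623×10⁵) = 601.9 m/s.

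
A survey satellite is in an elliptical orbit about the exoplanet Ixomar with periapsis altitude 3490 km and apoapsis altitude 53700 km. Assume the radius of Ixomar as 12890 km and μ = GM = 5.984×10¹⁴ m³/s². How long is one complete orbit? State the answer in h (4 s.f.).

r_p = 12890 + 3490 = 16380 km = 1.6380×10⁷ m.
r_a = 12890 + 53700 = 66590 km = 6.6590×10⁷ m.
Semi-major axis a = (r_p + r_a)/2 = (16380 + 66590)/2 = 41485 km = 4.148×10⁷ m.
By Kepler's third law T = 2π√(a³/μ) = 2π × 1.092×10⁴ = 6.863×10⁴ s.
= 19.06 h.

T ≈ 19.06 h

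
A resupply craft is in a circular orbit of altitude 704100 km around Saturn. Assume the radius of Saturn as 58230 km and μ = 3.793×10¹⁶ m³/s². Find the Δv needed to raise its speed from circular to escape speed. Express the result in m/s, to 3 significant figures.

r = 58230 + 704100 = 762330 km = 7.6233×10⁸ m.
Circular speed v_c = √(μ/r) = 7054 m/s.
Escape speed v_esc = √(2μ/r) = √2 × v_c = 9976 m/s.
Δv = v_esc − v_c = 2922 m/s.

Δv ≈ 2920 m/s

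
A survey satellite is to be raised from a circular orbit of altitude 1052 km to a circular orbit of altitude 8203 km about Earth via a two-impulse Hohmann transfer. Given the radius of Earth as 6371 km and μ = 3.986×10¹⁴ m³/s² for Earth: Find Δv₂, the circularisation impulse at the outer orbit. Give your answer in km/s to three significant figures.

Δv ≈ 0.933 km/s

r₁ = 6371 + 1052 = 7423.0 km = 7.4230×10⁶ m.
r₂ = 6371 + 8203 = 14574 km = 1.4574×10⁷ m.
Transfer ellipse a_t = (r₁ + r₂)/2 = 1.100×10⁷ m.
At r₁: circular v_c1 = √(μ/r₁) = 7328 m/s; transfer-perigee v_p = √[μ(2/r₁ − 1/a_t)] = 8435 m/s.
At r₂: circular v_c2 = √(μ/r₂) = 5230 m/s; transfer-apogee v_a = √[μ(2/r₂ − 1/a_t)] = 4296 m/s.
Δv₂ = v_c2 − v_a = 933.4 m/s.
= 0.9334 km/s.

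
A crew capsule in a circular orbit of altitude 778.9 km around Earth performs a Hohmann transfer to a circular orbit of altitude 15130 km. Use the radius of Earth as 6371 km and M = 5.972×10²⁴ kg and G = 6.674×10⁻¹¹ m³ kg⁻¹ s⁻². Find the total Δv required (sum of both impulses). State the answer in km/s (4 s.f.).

Δv_total ≈ 2.945 km/s

μ = GM = 6.674×10⁻¹¹ × 5.972×10²⁴ = 3.986×10¹⁴ m³/s².
r₁ = 6371 + 778.9 = 7149.9 km = 7.1499×10⁶ m.
r₂ = 6371 + 15130 = 21501 km = 2.1501×10⁷ m.
Transfer ellipse a_t = (r₁ + r₂)/2 = 1.433×10⁷ m.
At r₁: circular v_c1 = √(μ/r₁) = 7466 m/s; transfer-perigee v_p = √[μ(2/r₁ − 1/a_t)] = 9147 m/s.
Δv₁ = v_p − v_c1 = 1681 m/s.
At r₂: circular v_c2 = √(μ/r₂) = 4306 m/s; transfer-apogee v_a = √[μ(2/r₂ − 1/a_t)] = 3042 m/s.
Δv₂ = v_c2 − v_a = 1264 m/s.
Total Δv = Δv₁ + Δv₂ = 2945 m/s = 2.945 km/s.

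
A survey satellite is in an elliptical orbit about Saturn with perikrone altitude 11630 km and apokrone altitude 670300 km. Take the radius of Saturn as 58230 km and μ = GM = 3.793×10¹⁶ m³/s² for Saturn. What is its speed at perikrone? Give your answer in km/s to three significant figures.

v ≈ 31.5 km/s

r_p = 58230 + 11630 = 69860 km = 6.9860×10⁷ m.
r_a = 58230 + 670300 = 728530 km = 7.2853×10⁸ m.
Semi-major axis a = (r_p + r_a)/2 = 3.9920×10⁵ km = 3.992×10⁸ m.
Vis-viva: v² = μ(2/r − 1/a) = 3.793×10¹⁶ × (2.863×10⁻⁸ − 2.505×10⁻⁹) = 9.909×10⁸ m²/s².
v = 31480 m/s = 31.48 km/s.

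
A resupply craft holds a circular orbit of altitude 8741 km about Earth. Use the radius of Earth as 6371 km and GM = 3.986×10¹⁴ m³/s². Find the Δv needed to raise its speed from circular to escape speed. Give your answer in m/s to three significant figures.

r = 6371 + 8741 = 15112 km = 1.5112×10⁷ m.
Circular speed v_c = √(μ/r) = 5136 m/s.
Escape speed v_esc = √(2μ/r) = √2 × v_c = 7263 m/s.
Δv = v_esc − v_c = 2127 m/s.

Δv ≈ 2130 m/s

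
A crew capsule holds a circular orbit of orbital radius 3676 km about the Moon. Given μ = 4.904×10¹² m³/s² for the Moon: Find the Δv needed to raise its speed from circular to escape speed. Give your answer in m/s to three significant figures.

r = 3676 km = 3.676×10⁶ m.
Circular speed v_c = √(μ/r) = 1155 m/s.
Escape speed v_esc = √(2μ/r) = √2 × v_c = 1633 m/s.
Δv = v_esc − v_c = 478.4 m/s.

Δv ≈ 478 m/s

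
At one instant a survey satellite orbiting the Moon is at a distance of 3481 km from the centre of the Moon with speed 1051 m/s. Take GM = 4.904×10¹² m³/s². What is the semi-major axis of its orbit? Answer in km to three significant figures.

a ≈ 2860 km

r = 3.481×10⁶ m.
Specific orbital energy ε = v²/2 − μ/r = (1051)²/2 − 4.904×10¹²/3.481×10⁶ = -8.565×10⁵ J/kg.
Since ε = −μ/(2a), a = −μ/(2ε) = 2.863×10⁶ m = 2862.8 km.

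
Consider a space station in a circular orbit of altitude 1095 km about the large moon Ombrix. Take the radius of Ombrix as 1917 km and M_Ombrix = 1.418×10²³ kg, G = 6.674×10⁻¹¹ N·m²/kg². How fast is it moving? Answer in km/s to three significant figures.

μ = GM = 6.674×10⁻¹¹ × 1.418×10²³ = 9.464×10¹² m³/s².
r = 1917 + 1095 = 3012.0 km = 3.0120×10⁶ m.
For a circular orbit v = √(μ/r) = √(9.464×10¹² / 3.012×10⁶) = √(3.142×10⁶) = 1773 m/s.
That is 1.773 km/s.

v ≈ 1.77 km/s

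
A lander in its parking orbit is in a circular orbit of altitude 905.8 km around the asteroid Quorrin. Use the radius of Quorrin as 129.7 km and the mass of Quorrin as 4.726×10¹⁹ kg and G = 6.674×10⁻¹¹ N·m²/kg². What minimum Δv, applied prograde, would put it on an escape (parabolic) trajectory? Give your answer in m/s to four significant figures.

μ = GM = 6.674×10⁻¹¹ × 4.726×10¹⁹ = 3.154×10⁹ m³/s².
r = 129.7 + 905.8 = 1035.5 km = 1.0355×10⁶ m.
Circular speed v_c = √(μ/r) = 55.19 m/s.
Escape speed v_esc = √(2μ/r) = √2 × v_c = 78.05 m/s.
Δv = v_esc − v_c = 22.86 m/s.

Δv ≈ 22.86 m/s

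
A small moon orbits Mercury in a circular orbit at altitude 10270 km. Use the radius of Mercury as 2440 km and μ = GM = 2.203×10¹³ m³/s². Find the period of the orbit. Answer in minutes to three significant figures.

r = 2440 + 10270 = 12710 km = 1.2710×10⁷ m.
Kepler's third law: T = 2π√(r³/μ) = 2π√((1.271×10⁷)³ / 2.203×10¹³).
r³/μ = 9.320×10⁷ s², so T = 2π × 9.654×10³ = 6.066×10⁴ s.
Converting: 6.066×10⁴ s ÷ 60.00 = 1011 minutes.

T ≈ 1010 minutes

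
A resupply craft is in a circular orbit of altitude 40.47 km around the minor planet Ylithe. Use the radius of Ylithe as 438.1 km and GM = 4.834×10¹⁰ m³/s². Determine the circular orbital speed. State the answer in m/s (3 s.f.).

v ≈ 318 m/s

r = 438.1 + 40.47 = 478.57 km = 4.7857×10⁵ m.
For a circular orbit v = √(μ/r) = √(4.834×10¹⁰ / 4.786×10⁵) = √(1.010×10⁵) = 317.8 m/s.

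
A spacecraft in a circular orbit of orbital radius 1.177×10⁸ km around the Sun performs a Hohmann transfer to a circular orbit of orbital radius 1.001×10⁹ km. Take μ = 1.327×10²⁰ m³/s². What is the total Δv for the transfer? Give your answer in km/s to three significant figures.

r₁ = 1.177×10⁸ km = 1.177×10¹¹ m.
r₂ = 1.001×10⁹ km = 1.001×10¹² m.
Transfer ellipse a_t = (r₁ + r₂)/2 = 5.594×10¹¹ m.
At r₁: circular v_c1 = √(μ/r₁) = 33580 m/s; transfer-perihelion v_p = √[μ(2/r₁ − 1/a_t)] = 44920 m/s.
Δv₁ = v_p − v_c1 = 11340 m/s.
At r₂: circular v_c2 = √(μ/r₂) = 11510 m/s; transfer-aphelion v_a = √[μ(2/r₂ − 1/a_t)] = 5282 m/s.
Δv₂ = v_c2 − v_a = 6232 m/s.
Total Δv = Δv₁ + Δv₂ = 17570 m/s = 17.57 km/s.

Δv_total ≈ 17.6 km/s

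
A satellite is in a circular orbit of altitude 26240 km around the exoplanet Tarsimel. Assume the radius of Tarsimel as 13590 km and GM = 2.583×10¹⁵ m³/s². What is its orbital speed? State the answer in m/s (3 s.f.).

v ≈ 8050 m/s

r = 13590 + 26240 = 39830 km = 3.9830×10⁷ m.
For a circular orbit v = √(μ/r) = √(2.583×10¹⁵ / 3.983×10⁷) = √(6.485×10⁷) = 8053 m/s.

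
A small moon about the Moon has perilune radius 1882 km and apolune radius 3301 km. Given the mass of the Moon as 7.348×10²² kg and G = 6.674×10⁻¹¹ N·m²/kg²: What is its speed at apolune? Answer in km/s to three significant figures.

μ = GM = 6.674×10⁻¹¹ × 7.348×10²² = 4.904×10¹² m³/s².
Semi-major axis a = (r_p + r_a)/2 = 2591.5 km = 2.592×10⁶ m.
Vis-viva: v² = μ(2/r − 1/a) = 4.904×10¹² × (6.059×10⁻⁷ − 3.859×10⁻⁷) = 1.079×10⁶ m²/s².
v = 1039 m/s = 1.039 km/s.

v ≈ 1.04 km/s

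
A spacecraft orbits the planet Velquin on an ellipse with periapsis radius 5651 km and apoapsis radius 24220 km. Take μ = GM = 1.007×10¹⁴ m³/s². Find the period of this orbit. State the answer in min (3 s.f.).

T ≈ 602 min

Semi-major axis a = (r_p + r_a)/2 = (5651.0 + 24220)/2 = 14936 km = 1.494×10⁷ m.
By Kepler's third law T = 2π√(a³/μ) = 2π × 5.752×10³ = 3.614×10⁴ s.
= 602.3 min.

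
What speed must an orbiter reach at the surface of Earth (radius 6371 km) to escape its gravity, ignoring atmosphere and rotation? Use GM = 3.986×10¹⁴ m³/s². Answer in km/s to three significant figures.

r = R = 6.371×10⁶ m.
Escape speed v_esc = √(2μ/r) = √(2 × 3.986×10¹⁴ / 6.371×10⁶) = √(1.251×10⁸) = 11190 m/s.
= 11.19 km/s.

v_esc ≈ 11.2 km/s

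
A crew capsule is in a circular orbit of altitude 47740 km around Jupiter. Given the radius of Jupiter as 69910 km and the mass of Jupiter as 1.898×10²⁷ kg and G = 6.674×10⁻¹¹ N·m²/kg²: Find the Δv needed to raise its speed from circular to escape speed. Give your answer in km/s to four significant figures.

μ = GM = 6.674×10⁻¹¹ × 1.898×10²⁷ = 1.267×10¹⁷ m³/s².
r = 69910 + 47740 = 117650 km = 1.1765×10⁸ m.
Circular speed v_c = √(μ/r) = 32810 m/s.
Escape speed v_esc = √(2μ/r) = √2 × v_c = 46400 m/s.
Δv = v_esc − v_c = 13590 m/s = 13.59 km/s.

Δv ≈ 13.59 km/s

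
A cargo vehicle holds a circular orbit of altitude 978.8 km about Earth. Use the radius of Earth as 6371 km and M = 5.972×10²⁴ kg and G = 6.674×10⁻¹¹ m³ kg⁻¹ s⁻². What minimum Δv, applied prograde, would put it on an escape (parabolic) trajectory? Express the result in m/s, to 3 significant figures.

Δv ≈ 3050 m/s

μ = GM = 6.674×10⁻¹¹ × 5.972×10²⁴ = 3.986×10¹⁴ m³/s².
r = 6371 + 978.8 = 7349.8 km = 7.3498×10⁶ m.
Circular speed v_c = √(μ/r) = 7364 m/s.
Escape speed v_esc = √(2μ/r) = √2 × v_c = 10410 m/s.
Δv = v_esc − v_c = 3050 m/s.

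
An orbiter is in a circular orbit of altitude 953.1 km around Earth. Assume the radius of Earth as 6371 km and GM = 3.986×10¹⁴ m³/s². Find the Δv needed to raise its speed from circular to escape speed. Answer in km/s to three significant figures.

r = 6371 + 953.1 = 7324.1 km = 7.3241×10⁶ m.
Circular speed v_c = √(μ/r) = 7377 m/s.
Escape speed v_esc = √(2μ/r) = √2 × v_c = 10430 m/s.
Δv = v_esc − v_c = 3056 m/s = 3.056 km/s.

Δv ≈ 3.06 km/s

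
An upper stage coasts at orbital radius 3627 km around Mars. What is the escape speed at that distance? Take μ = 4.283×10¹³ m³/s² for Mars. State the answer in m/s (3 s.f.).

v_esc ≈ 4860 m/s

r = 3627 km = 3.627×10⁶ m.
Escape speed v_esc = √(2μ/r) = √(2 × 4.283×10¹³ / 3.627×10⁶) = √(2.362×10⁷) = 4860 m/s.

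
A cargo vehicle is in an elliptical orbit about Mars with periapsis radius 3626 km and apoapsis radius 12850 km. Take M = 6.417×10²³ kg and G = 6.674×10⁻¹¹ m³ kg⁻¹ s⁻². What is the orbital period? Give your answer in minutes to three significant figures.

T ≈ 378 minutes

μ = GM = 6.674×10⁻¹¹ × 6.417×10²³ = 4.283×10¹³ m³/s².
Semi-major axis a = (r_p + r_a)/2 = (3626.0 + 12850)/2 = 8238.0 km = 8.238×10⁶ m.
By Kepler's third law T = 2π√(a³/μ) = 2π × 3.613×10³ = 2.270×10⁴ s.
= 378.4 minutes.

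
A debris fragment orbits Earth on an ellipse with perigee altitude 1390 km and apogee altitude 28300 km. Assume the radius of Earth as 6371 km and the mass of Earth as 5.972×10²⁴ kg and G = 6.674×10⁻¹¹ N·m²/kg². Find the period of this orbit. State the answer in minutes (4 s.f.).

T ≈ 512.6 minutes

μ = GM = 6.674×10⁻¹¹ × 5.972×10²⁴ = 3.986×10¹⁴ m³/s².
r_p = 6371 + 1390 = 7761.0 km = 7.7610×10⁶ m.
r_a = 6371 + 28300 = 34671 km = 3.4671×10⁷ m.
Semi-major axis a = (r_p + r_a)/2 = (7761.0 + 34671)/2 = 21216 km = 2.122×10⁷ m.
By Kepler's third law T = 2π√(a³/μ) = 2π × 4.895×10³ = 3.076×10⁴ s.
= 512.6 minutes.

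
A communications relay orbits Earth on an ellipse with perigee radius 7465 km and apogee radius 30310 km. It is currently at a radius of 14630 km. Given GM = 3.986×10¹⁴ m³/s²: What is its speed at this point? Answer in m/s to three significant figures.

v ≈ 5780 m/s

Semi-major axis a = (r_p + r_a)/2 = 18888 km = 1.889×10⁷ m.
Vis-viva: v² = μ(2/r − 1/a) = 3.986×10¹⁴ × (1.367×10⁻⁷ − 5.295×10⁻⁸) = 3.339×10⁷ m²/s².
v = 5778 m/s.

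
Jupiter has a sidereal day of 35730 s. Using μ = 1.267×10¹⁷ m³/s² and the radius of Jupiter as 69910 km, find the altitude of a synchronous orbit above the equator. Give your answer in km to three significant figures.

A synchronous orbit has period T, so by Kepler's third law a = (μT²/4π²)^(1/3).
μT²/4π² = 1.267×10¹⁷ × (3.573×10⁴)² / 39.48 = 4.097×10²⁴ m³.
a = 1.600×10⁸ m = 1.6002×10⁵ km.
Altitude h = a − R = 1.6002×10⁵ − 69910 = 90105 km.

h_sync ≈ 90100 km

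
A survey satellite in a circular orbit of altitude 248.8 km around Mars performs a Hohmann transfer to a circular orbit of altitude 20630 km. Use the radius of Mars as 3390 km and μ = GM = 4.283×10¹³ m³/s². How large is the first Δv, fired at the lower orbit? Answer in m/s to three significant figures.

r₁ = 3390 + 248.8 = 3638.8 km = 3.6388×10⁶ m.
r₂ = 3390 + 20630 = 24020 km = 2.4020×10⁷ m.
Transfer ellipse a_t = (r₁ + r₂)/2 = 1.383×10⁷ m.
At r₁: circular v_c1 = √(μ/r₁) = 3431 m/s; transfer-periapsis v_p = √[μ(2/r₁ − 1/a_t)] = 4521 m/s.
Δv₁ = v_p − v_c1 = 1091 m/s.

Δv ≈ 1090 m/s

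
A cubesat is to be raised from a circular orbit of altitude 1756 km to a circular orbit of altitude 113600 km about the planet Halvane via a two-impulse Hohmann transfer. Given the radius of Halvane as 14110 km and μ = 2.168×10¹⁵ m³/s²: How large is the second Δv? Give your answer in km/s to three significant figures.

Δv ≈ 2.18 km/s

r₁ = 14110 + 1756 = 15866 km = 1.5866×10⁷ m.
r₂ = 14110 + 113600 = 127710 km = 1.2771×10⁸ m.
Transfer ellipse a_t = (r₁ + r₂)/2 = 7.179×10⁷ m.
At r₁: circular v_c1 = √(μ/r₁) = 11690 m/s; transfer-periapsis v_p = √[μ(2/r₁ − 1/a_t)] = 15590 m/s.
At r₂: circular v_c2 = √(μ/r₂) = 4120 m/s; transfer-apoapsis v_a = √[μ(2/r₂ − 1/a_t)] = 1937 m/s.
Δv₂ = v_c2 − v_a = 2183 m/s.
= 2.183 km/s.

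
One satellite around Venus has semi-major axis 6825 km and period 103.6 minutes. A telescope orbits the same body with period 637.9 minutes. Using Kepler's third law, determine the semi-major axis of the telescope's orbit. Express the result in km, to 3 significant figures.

a₂ ≈ 22900 km

Kepler's third law: a³ ∝ T², so a₂ = a₁ (T₂/T₁)^(2/3).
T₂/T₁ = 6.157, (T₂/T₁)^(2/3) = 3.359.
a₂ = 6825 × 3.359 = 22930 km.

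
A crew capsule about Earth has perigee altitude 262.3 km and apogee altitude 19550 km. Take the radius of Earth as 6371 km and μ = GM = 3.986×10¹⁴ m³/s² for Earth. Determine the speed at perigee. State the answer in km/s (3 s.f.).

r_p = 6371 + 262.3 = 6633.3 km = 6.6333×10⁶ m.
r_a = 6371 + 19550 = 25921 km = 2.5921×10⁷ m.
Semi-major axis a = (r_p + r_a)/2 = 16277 km = 1.628×10⁷ m.
Vis-viva: v² = μ(2/r − 1/a) = 3.986×10¹⁴ × (3.015×10⁻⁷ − 6.144×10⁻⁸) = 9.569×10⁷ m²/s².
v = 9782 m/s = 9.782 km/s.

v ≈ 9.78 km/s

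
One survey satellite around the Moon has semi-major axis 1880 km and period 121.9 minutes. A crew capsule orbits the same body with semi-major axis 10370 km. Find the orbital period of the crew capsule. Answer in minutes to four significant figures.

T₂ ≈ 1579 minutes

Kepler's third law: T² ∝ a³, so T₂ = T₁ (a₂/a₁)^(3/2).
a₂/a₁ = 5.516, (a₂/a₁)^(3/2) = 12.95.
T₂ = 121.9 × 12.95 = 1579 minutes.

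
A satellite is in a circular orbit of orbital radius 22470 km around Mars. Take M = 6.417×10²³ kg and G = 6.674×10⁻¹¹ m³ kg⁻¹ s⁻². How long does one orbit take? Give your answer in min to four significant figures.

T ≈ 1704 min

μ = GM = 6.674×10⁻¹¹ × 6.417×10²³ = 4.283×10¹³ m³/s².
r = 22470 km = 2.247×10⁷ m.
Kepler's third law: T = 2π√(r³/μ) = 2π√((2.247×10⁷)³ / 4.283×10¹³).
r³/μ = 2.649×10⁸ s², so T = 2π × 1.628×10⁴ = 1.023×10⁵ s.
Converting: 1.023×10⁵ s ÷ 60.00 = 1704 min.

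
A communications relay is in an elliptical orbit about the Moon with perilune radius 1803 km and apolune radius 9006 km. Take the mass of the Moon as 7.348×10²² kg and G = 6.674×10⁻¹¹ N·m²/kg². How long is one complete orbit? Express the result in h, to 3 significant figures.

T ≈ 9.90 h

μ = GM = 6.674×10⁻¹¹ × 7.348×10²² = 4.904×10¹² m³/s².
Semi-major axis a = (r_p + r_a)/2 = (1803.0 + 9006.0)/2 = 5404.5 km = 5.404×10⁶ m.
By Kepler's third law T = 2π√(a³/μ) = 2π × 5.674×10³ = 3.565×10⁴ s.
= 9.902 h.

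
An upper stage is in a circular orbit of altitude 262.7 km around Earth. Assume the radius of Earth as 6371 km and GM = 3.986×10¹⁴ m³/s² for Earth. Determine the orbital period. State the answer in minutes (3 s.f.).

r = 6371 + 262.7 = 6633.7 km = 6.6337×10⁶ m.
Kepler's third law: T = 2π√(r³/μ) = 2π√((6.634×10⁶)³ / 3.986×10¹⁴).
r³/μ = 7.324×10⁵ s², so T = 2π × 8.558×10² = 5.377×10³ s.
Converting: 5.377×10³ s ÷ 60.00 = 89.62 minutes.

T ≈ 89.6 minutes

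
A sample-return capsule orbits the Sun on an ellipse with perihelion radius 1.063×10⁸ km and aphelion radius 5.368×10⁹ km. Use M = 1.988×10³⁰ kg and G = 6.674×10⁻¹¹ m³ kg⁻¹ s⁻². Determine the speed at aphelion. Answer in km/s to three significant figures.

μ = GM = 6.674×10⁻¹¹ × 1.988×10³⁰ = 1.327×10²⁰ m³/s².
Semi-major axis a = (r_p + r_a)/2 = 2.7372×10⁹ km = 2.737×10¹² m.
Vis-viva: v² = μ(2/r − 1/a) = 1.327×10²⁰ × (3.726×10⁻¹³ − 3.653×10⁻¹³) = 9.599×10⁵ m²/s².
v = 979.7 m/s = 0.9797 km/s.

v ≈ 0.98 km/s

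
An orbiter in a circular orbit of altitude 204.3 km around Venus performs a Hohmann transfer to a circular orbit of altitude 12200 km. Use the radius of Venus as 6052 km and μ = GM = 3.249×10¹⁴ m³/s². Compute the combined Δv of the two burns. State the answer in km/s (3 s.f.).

Δv_total ≈ 2.79 km/s

r₁ = 6052 + 204.3 = 6256.3 km = 6.2563×10⁶ m.
r₂ = 6052 + 12200 = 18252 km = 1.8252×10⁷ m.
Transfer ellipse a_t = (r₁ + r₂)/2 = 1.225×10⁷ m.
At r₁: circular v_c1 = √(μ/r₁) = 7206 m/s; transfer-periapsis v_p = √[μ(2/r₁ − 1/a_t)] = 8795 m/s.
Δv₁ = v_p − v_c1 = 1589 m/s.
At r₂: circular v_c2 = √(μ/r₂) = 4219 m/s; transfer-apoapsis v_a = √[μ(2/r₂ − 1/a_t)] = 3015 m/s.
Δv₂ = v_c2 − v_a = 1204 m/s.
Total Δv = Δv₁ + Δv₂ = 2793 m/s = 2.793 km/s.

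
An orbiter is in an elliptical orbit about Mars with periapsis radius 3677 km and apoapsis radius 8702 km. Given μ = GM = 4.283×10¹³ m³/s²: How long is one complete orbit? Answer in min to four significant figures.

T ≈ 246.4 min

Semi-major axis a = (r_p + r_a)/2 = (3677.0 + 8702.0)/2 = 6189.5 km = 6.190×10⁶ m.
By Kepler's third law T = 2π√(a³/μ) = 2π × 2.353×10³ = 1.478×10⁴ s.
= 246.4 min.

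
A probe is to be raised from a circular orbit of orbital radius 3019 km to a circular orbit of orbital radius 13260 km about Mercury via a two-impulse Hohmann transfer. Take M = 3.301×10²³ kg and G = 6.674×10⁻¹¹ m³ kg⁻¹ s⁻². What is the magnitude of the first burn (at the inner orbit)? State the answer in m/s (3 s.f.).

μ = GM = 6.674×10⁻¹¹ × 3.301×10²³ = 2.203×10¹³ m³/s².
r₁ = 3019 km = 3.019×10⁶ m.
r₂ = 13260 km = 1.326×10⁷ m.
Transfer ellipse a_t = (r₁ + r₂)/2 = 8.140×10⁶ m.
At r₁: circular v_c1 = √(μ/r₁) = 2701 m/s; transfer-periherm v_p = √[μ(2/r₁ − 1/a_t)] = 3448 m/s.
Δv₁ = v_p − v_c1 = 746.5 m/s.

Δv ≈ 747 m/s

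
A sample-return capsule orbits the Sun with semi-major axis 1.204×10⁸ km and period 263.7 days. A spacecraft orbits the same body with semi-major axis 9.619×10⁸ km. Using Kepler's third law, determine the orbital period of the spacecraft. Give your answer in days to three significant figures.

Kepler's third law: T² ∝ a³, so T₂ = T₁ (a₂/a₁)^(3/2).
a₂/a₁ = 7.989, (a₂/a₁)^(3/2) = 22.58.
T₂ = 263.7 × 22.58 = 5955 days.

T₂ ≈ 5950 days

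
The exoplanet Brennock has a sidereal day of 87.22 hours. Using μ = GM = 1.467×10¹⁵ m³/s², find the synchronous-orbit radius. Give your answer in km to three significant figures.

r_sync ≈ 1.54×10⁵ km

T = 87.22 hours = 3.140×10⁵ s.
A synchronous orbit has period T, so by Kepler's third law a = (μT²/4π²)^(1/3).
μT²/4π² = 1.467×10¹⁵ × (3.140×10⁵)² / 39.48 = 3.664×10²⁴ m³.
a = 1.542×10⁸ m = 1.5416×10⁵ km.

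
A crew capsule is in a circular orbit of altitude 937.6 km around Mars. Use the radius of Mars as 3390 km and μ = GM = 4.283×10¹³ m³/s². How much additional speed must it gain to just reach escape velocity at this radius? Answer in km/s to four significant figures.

Δv ≈ 1.303 km/s

r = 3390 + 937.6 = 4327.6 km = 4.3276×10⁶ m.
Circular speed v_c = √(μ/r) = 3146 m/s.
Escape speed v_esc = √(2μ/r) = √2 × v_c = 4449 m/s.
Δv = v_esc − v_c = 1303 m/s = 1.303 km/s.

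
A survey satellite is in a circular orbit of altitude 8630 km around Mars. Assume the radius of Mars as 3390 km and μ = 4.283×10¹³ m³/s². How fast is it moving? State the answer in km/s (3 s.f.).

v ≈ 1.89 km/s

r = 3390 + 8630 = 12020 km = 1.2020×10⁷ m.
For a circular orbit v = √(μ/r) = √(4.283×10¹³ / 1.202×10⁷) = √(3.563×10⁶) = 1888 m/s.
That is 1.888 km/s.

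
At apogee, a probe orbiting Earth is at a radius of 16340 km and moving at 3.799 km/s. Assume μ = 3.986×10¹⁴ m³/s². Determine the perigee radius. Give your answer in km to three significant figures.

perigee radius ≈ 6860 km

r_a = 1.634×10⁷ m.
Specific energy ε = v²/2 − μ/r = -1.718×10⁷ J/kg, so a = −μ/(2ε) = 1.160×10⁷ m.
The apsides satisfy r_p + r_a = 2a, so the perigee radius is 2a − r_a = 6.864×10⁶ m = 6864.2 km.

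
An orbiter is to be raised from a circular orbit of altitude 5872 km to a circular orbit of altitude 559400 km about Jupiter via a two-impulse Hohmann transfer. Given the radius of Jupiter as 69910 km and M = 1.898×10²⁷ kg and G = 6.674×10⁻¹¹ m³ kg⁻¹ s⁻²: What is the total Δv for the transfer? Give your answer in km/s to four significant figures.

μ = GM = 6.674×10⁻¹¹ × 1.898×10²⁷ = 1.267×10¹⁷ m³/s².
r₁ = 69910 + 5872 = 75782 km = 7.5782×10⁷ m.
r₂ = 69910 + 559400 = 629310 km = 6.2931×10⁸ m.
Transfer ellipse a_t = (r₁ + r₂)/2 = 3.525×10⁸ m.
At r₁: circular v_c1 = √(μ/r₁) = 40880 m/s; transfer-perijove v_p = √[μ(2/r₁ − 1/a_t)] = 54620 m/s.
Δv₁ = v_p − v_c1 = 13740 m/s.
At r₂: circular v_c2 = √(μ/r₂) = 14190 m/s; transfer-apojove v_a = √[μ(2/r₂ − 1/a_t)] = 6578 m/s.
Δv₂ = v_c2 − v_a = 7610 m/s.
Total Δv = Δv₁ + Δv₂ = 21350 m/s = 21.35 km/s.

Δv_total ≈ 21.35 km/s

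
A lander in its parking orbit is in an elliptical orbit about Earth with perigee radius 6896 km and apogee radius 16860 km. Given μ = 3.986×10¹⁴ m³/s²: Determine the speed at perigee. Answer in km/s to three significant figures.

v ≈ 9.06 km/s

Semi-major axis a = (r_p + r_a)/2 = 11878 km = 1.188×10⁷ m.
Vis-viva: v² = μ(2/r − 1/a) = 3.986×10¹⁴ × (2.900×10⁻⁷ − 8.419×10⁻⁸) = 8.205×10⁷ m²/s².
v = 9058 m/s = 9.058 km/s.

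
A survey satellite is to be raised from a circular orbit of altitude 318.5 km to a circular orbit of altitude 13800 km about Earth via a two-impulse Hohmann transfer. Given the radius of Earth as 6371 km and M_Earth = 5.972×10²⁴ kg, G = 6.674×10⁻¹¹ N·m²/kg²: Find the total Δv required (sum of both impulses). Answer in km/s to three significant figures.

μ = GM = 6.674×10⁻¹¹ × 5.972×10²⁴ = 3.986×10¹⁴ m³/s².
r₁ = 6371 + 318.5 = 6689.5 km = 6.6895×10⁶ m.
r₂ = 6371 + 13800 = 20171 km = 2.0171×10⁷ m.
Transfer ellipse a_t = (r₁ + r₂)/2 = 1.343×10⁷ m.
At r₁: circular v_c1 = √(μ/r₁) = 7719 m/s; transfer-perigee v_p = √[μ(2/r₁ − 1/a_t)] = 9460 m/s.
Δv₁ = v_p − v_c1 = 1741 m/s.
At r₂: circular v_c2 = √(μ/r₂) = 4445 m/s; transfer-apogee v_a = √[μ(2/r₂ − 1/a_t)] = 3137 m/s.
Δv₂ = v_c2 − v_a = 1308 m/s.
Total Δv = Δv₁ + Δv₂ = 3049 m/s = 3.049 km/s.

Δv_total ≈ 3.05 km/s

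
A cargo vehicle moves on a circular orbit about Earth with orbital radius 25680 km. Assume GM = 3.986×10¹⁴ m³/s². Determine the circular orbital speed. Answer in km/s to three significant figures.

v ≈ 3.94 km/s

r = 25680 km = 2.568×10⁷ m.
For a circular orbit v = √(μ/r) = √(3.986×10¹⁴ / 2.568×10⁷) = √(1.552×10⁷) = 3940 m/s.
That is 3.940 km/s.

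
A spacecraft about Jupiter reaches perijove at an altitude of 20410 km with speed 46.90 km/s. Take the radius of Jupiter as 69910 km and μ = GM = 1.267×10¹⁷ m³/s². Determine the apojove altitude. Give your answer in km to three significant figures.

r_p = 69910 + 20410 = 90320 km = 9.032×10⁷ m.
Specific energy ε = v²/2 − μ/r = -3.030×10⁸ J/kg, so a = −μ/(2ε) = 2.091×10⁸ m.
The apsides satisfy r_p + r_a = 2a, so the apojove radius is 2a − r_p = 3.279×10⁸ m = 3.2785×10⁵ km.
Apojove altitude = 3.2785×10⁵ − 69910 = 2.5794×10⁵ km.

apojove altitude ≈ 2.58×10⁵ km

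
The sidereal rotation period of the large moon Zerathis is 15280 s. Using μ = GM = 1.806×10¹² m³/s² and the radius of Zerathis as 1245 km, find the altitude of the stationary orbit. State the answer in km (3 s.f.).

A synchronous orbit has period T, so by Kepler's third law a = (μT²/4π²)^(1/3).
μT²/4π² = 1.806×10¹² × (1.528×10⁴)² / 39.48 = 1.068×10¹⁹ m³.
a = 2.202×10⁶ m = 2202.3 km.
Altitude h = a − R = 2202.3 − 1245 = 957.26 km.

h_sync ≈ 957 km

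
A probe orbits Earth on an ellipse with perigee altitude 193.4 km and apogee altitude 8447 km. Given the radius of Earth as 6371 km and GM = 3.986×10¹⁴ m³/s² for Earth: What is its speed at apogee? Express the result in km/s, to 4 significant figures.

v ≈ 4.064 km/s

r_p = 6371 + 193.4 = 6564.4 km = 6.5644×10⁶ m.
r_a = 6371 + 8447 = 14818 km = 1.4818×10⁷ m.
Semi-major axis a = (r_p + r_a)/2 = 10691 km = 1.069×10⁷ m.
Vis-viva: v² = μ(2/r − 1/a) = 3.986×10¹⁴ × (1.350×10⁻⁷ − 9.353×10⁻⁸) = 1.652×10⁷ m²/s².
v = 4064 m/s = 4.064 km/s.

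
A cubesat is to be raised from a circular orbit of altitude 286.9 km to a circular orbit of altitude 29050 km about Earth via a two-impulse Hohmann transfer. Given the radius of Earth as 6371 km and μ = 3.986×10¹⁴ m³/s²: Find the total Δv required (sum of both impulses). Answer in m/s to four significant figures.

Δv_total ≈ 3770 m/s

r₁ = 6371 + 286.9 = 6657.9 km = 6.6579×10⁶ m.
r₂ = 6371 + 29050 = 35421 km = 3.5421×10⁷ m.
Transfer ellipse a_t = (r₁ + r₂)/2 = 2.104×10⁷ m.
At r₁: circular v_c1 = √(μ/r₁) = 7737 m/s; transfer-perigee v_p = √[μ(2/r₁ − 1/a_t)] = 10040 m/s.
Δv₁ = v_p − v_c1 = 2302 m/s.
At r₂: circular v_c2 = √(μ/r₂) = 3355 m/s; transfer-apogee v_a = √[μ(2/r₂ − 1/a_t)] = 1887 m/s.
Δv₂ = v_c2 − v_a = 1468 m/s.
Total Δv = Δv₁ + Δv₂ = 3770 m/s.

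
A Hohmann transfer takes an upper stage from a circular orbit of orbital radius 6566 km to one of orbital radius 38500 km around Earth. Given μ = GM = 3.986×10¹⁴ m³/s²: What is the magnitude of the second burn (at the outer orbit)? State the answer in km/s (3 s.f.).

r₁ = 6566 km = 6.566×10⁶ m.
r₂ = 38500 km = 3.850×10⁷ m.
Transfer ellipse a_t = (r₁ + r₂)/2 = 2.253×10⁷ m.
At r₁: circular v_c1 = √(μ/r₁) = 7791 m/s; transfer-perigee v_p = √[μ(2/r₁ − 1/a_t)] = 10180 m/s.
At r₂: circular v_c2 = √(μ/r₂) = 3218 m/s; transfer-apogee v_a = √[μ(2/r₂ − 1/a_t)] = 1737 m/s.
Δv₂ = v_c2 − v_a = 1481 m/s.
= 1.481 km/s.

Δv ≈ 1.48 km/s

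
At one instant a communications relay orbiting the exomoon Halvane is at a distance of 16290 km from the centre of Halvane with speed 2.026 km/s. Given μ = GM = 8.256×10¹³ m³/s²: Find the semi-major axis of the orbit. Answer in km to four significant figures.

r = 1.629×10⁷ m.
Specific orbital energy ε = v²/2 − μ/r = (2026)²/2 − 8.256×10¹³/1.629×10⁷ = -3.016×10⁶ J/kg.
Since ε = −μ/(2a), a = −μ/(2ε) = 1.369×10⁷ m = 13688 km.

a ≈ 13690 km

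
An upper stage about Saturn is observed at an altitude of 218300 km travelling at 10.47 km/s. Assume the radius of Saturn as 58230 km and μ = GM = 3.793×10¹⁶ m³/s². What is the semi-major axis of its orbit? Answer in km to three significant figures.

r = 58230 + 218300 = 2.7653×10⁵ km = 2.765×10⁸ m.
Specific orbital energy ε = v²/2 − μ/r = (10470)²/2 − 3.793×10¹⁶/2.765×10⁸ = -8.235×10⁷ J/kg.
Since ε = −μ/(2a), a = −μ/(2ε) = 2.303×10⁸ m = 2.3029×10⁵ km.

a ≈ 2.30×10⁵ km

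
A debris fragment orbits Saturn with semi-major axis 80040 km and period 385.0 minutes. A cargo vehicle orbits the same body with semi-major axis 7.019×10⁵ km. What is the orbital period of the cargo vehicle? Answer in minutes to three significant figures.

T₂ ≈ 10000 minutes

Kepler's third law: T² ∝ a³, so T₂ = T₁ (a₂/a₁)^(3/2).
a₂/a₁ = 8.769, (a₂/a₁)^(3/2) = 25.97.
T₂ = 385.0 × 25.97 = 9998 minutes.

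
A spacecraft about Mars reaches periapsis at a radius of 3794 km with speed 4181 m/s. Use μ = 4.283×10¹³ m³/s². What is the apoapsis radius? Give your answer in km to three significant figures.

apoapsis radius ≈ 13000 km

r_p = 3.794×10⁶ m.
Specific energy ε = v²/2 − μ/r = -2.548×10⁶ J/kg, so a = −μ/(2ε) = 8.403×10⁶ m.
The apsides satisfy r_p + r_a = 2a, so the apoapsis radius is 2a − r_p = 1.301×10⁷ m = 13012 km.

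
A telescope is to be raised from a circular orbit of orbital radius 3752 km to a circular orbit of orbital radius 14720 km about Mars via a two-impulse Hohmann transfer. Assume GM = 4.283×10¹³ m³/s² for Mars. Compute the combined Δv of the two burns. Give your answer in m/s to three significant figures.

r₁ = 3752 km = 3.752×10⁶ m.
r₂ = 14720 km = 1.472×10⁷ m.
Transfer ellipse a_t = (r₁ + r₂)/2 = 9.236×10⁶ m.
At r₁: circular v_c1 = √(μ/r₁) = 3379 m/s; transfer-periapsis v_p = √[μ(2/r₁ − 1/a_t)] = 4265 m/s.
Δv₁ = v_p − v_c1 = 886.7 m/s.
At r₂: circular v_c2 = √(μ/r₂) = 1706 m/s; transfer-apoapsis v_a = √[μ(2/r₂ − 1/a_t)] = 1087 m/s.
Δv₂ = v_c2 − v_a = 618.6 m/s.
Total Δv = Δv₁ + Δv₂ = 1505 m/s.

Δv_total ≈ 1510 m/s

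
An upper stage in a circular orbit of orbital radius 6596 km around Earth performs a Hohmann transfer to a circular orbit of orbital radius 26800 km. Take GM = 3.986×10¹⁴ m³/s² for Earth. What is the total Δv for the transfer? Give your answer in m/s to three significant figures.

r₁ = 6596 km = 6.596×10⁶ m.
r₂ = 26800 km = 2.680×10⁷ m.
Transfer ellipse a_t = (r₁ + r₂)/2 = 1.670×10⁷ m.
At r₁: circular v_c1 = √(μ/r₁) = 7774 m/s; transfer-perigee v_p = √[μ(2/r₁ − 1/a_t)] = 9848 m/s.
Δv₁ = v_p − v_c1 = 2075 m/s.
At r₂: circular v_c2 = √(μ/r₂) = 3857 m/s; transfer-apogee v_a = √[μ(2/r₂ − 1/a_t)] = 2424 m/s.
Δv₂ = v_c2 − v_a = 1433 m/s.
Total Δv = Δv₁ + Δv₂ = 3507 m/s.

Δv_total ≈ 3510 m/s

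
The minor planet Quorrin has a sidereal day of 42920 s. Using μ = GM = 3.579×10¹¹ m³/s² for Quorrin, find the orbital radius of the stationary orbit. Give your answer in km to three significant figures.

r_sync ≈ 2560 km

A synchronous orbit has period T, so by Kepler's third law a = (μT²/4π²)^(1/3).
μT²/4π² = 3.579×10¹¹ × (4.292×10⁴)² / 39.48 = 1.670×10¹⁹ m³.
a = 2.556×10⁶ m = 2556.1 km.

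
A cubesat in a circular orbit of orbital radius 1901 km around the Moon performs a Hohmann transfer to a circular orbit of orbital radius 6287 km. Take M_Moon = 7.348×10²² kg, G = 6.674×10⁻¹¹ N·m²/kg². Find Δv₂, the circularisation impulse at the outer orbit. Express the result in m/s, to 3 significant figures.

Δv ≈ 281 m/s

μ = GM = 6.674×10⁻¹¹ × 7.348×10²² = 4.904×10¹² m³/s².
r₁ = 1901 km = 1.901×10⁶ m.
r₂ = 6287 km = 6.287×10⁶ m.
Transfer ellipse a_t = (r₁ + r₂)/2 = 4.094×10⁶ m.
At r₁: circular v_c1 = √(μ/r₁) = 1606 m/s; transfer-perilune v_p = √[μ(2/r₁ − 1/a_t)] = 1990 m/s.
At r₂: circular v_c2 = √(μ/r₂) = 883.2 m/s; transfer-apolune v_a = √[μ(2/r₂ − 1/a_t)] = 601.8 m/s.
Δv₂ = v_c2 − v_a = 281.4 m/s.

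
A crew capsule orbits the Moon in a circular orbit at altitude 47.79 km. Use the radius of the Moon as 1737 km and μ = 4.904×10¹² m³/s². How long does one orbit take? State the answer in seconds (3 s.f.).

r = 1737 + 47.79 = 1784.8 km = 1.7848×10⁶ m.
Kepler's third law: T = 2π√(r³/μ) = 2π√((1.785×10⁶)³ / 4.904×10¹²).
r³/μ = 1.159×10⁶ s², so T = 2π × 1.077×10³ = 6.765×10³ s.

T ≈ 6770 seconds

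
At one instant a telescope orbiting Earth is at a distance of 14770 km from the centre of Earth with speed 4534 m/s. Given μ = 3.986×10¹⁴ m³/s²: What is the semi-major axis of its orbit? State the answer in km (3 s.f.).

r = 1.477×10⁷ m.
Specific orbital energy ε = v²/2 − μ/r = (4534)²/2 − 3.986×10¹⁴/1.477×10⁷ = -1.671×10⁷ J/kg.
Since ε = −μ/(2a), a = −μ/(2ε) = 1.193×10⁷ m = 11928 km.

a ≈ 11900 km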